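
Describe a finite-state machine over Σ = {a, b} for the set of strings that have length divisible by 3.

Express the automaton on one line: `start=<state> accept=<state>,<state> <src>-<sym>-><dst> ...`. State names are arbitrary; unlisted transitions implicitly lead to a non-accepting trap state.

start=q0 accept=q0 q0-a->q1 q0-b->q1 q1-a->q2 q1-b->q2 q2-a->q0 q2-b->q0

Only the length mod 3 matters, so use a 3-cycle: from any state, every input symbol moves to the next state, wrapping q2 back to q0. Mark q0 accepting.
        a   b  
>* q0   q1  q1 
   q1   q2  q2 
   q2   q0  q0 
(> = start, * = accepting)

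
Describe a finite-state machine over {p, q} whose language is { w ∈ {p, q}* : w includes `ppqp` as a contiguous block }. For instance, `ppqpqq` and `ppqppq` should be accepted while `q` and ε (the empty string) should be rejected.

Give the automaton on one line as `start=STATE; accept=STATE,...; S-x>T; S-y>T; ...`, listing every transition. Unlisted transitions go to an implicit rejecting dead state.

start=A; accept=E; A-p>B; A-q>A; B-p>C; B-q>A; C-p>C; C-q>D; D-p>E; D-q>A; E-p>E; E-q>E

States A..D record the length of the longest prefix of `ppqp` that matches the current input suffix. Reaching E means `ppqp` has been seen, and we stay there forever. Accept from E.
A 5-state machine:
       p  q 
>  A   B  A 
   B   C  A 
   C   C  D 
   D   E  A 
 * E   E  E 
(> = start, * = accepting)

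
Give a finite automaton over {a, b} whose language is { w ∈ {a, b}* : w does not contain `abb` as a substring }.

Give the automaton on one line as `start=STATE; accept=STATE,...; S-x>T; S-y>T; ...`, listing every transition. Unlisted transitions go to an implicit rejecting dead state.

start=s0; accept=s0,s1,s2; s0-a>s1; s0-b>s0; s1-a>s1; s1-b>s2; s2-a>s1; s2-b>s3; s3-a>s3; s3-b>s3

Track partial matches of the forbidden pattern `abb`. State s3 is a dead state reached once `abb` has occurred; every other state accepts. s0 means no part of `abb` is currently matched.
        a   b  
>* s0   s1  s0 
 * s1   s1  s2 
 * s2   s1  s3 
   s3   s3  s3 
(> = start, * = accepting)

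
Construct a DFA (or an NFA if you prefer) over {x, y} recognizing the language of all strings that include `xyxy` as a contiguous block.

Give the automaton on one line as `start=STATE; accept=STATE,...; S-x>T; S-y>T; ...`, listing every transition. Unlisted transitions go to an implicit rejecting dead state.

start=S0; accept=S4; S0-x>S1; S0-y>S0; S1-x>S1; S1-y>S2; S2-x>S3; S2-y>S0; S3-x>S1; S3-y>S4; S4-x>S4; S4-y>S4

Track how much of `xyxy` has been matched so far: state S0 is no progress, S4 is the absorbing accept state reached once `xyxy` has occurred. Intermediate states record partial matches; on a mismatch, fall back to the longest reusable overlap.
A 5-state machine:
        x   y  
>  S0   S1  S0 
   S1   S1  S2 
   S2   S3  S0 
   S3   S1  S4 
 * S4   S4  S4 
(> = start, * = accepting)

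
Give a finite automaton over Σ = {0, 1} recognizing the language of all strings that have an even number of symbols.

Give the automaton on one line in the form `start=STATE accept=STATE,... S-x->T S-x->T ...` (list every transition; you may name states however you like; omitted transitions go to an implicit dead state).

start=A accept=A A-0->B A-1->B B-0->A B-1->A

Only the length mod 2 matters, so use a 2-cycle: from any state, every input symbol moves to the next state, wrapping B back to A. Mark A accepting.
With 2 states:
       0  1 
>* A   B  B 
   B   A  A 
(> = start, * = accepting)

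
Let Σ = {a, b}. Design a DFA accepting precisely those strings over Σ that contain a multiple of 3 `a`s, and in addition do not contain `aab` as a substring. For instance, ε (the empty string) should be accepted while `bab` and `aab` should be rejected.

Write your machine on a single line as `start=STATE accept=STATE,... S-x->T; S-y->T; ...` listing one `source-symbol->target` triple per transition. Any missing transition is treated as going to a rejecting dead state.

Run two small machines in parallel and take their product. One (3 states) tracks the count of `a`s modulo 3; the other (4 states) tracks partial matches of the forbidden pattern `aab`. Each combined state is a pair, one component from each; accept when both components accept. Equivalent product states are then merged.
A 10-state machine:
        a   b  
>* q0   q1  q0 
   q1   q2  q3 
   q2   q4  q5 
   q3   q6  q3 
 * q4   q7  q5 
   q5   q5  q5 
   q6   q4  q8 
   q7   q2  q5 
   q8   q9  q8 
 * q9   q7  q0 
(> = start, * = accepting)

start=q0; accept=q0,q4,q9; q0-a->q1; q0-b->q0; q1-a->q2; q1-b->q3; q2-a->q4; q2-b->q5; q3-a->q6; q3-b->q3; q4-a->q7; q4-b->q5; q5-a->q5; q5-b->q5; q6-a->q4; q6-b->q8; q7-a->q2; q7-b->q5; q8-a->q9; q8-b->q8; q9-a->q7; q9-b->q0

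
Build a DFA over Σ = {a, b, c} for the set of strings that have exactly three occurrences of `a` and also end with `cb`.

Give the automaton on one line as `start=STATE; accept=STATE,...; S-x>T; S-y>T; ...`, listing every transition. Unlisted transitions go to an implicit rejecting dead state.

start=S0; accept=S6; S0-a>S1; S0-b>S0; S0-c>S0; S1-a>S2; S1-b>S1; S1-c>S1; S2-a>S3; S2-b>S2; S2-c>S2; S3-a>S4; S3-b>S3; S3-c>S5; S4-a>S4; S4-b>S4; S4-c>S4; S5-a>S4; S5-b>S6; S5-c>S5; S6-a>S4; S6-b>S3; S6-c>S5

Run two small machines in parallel and take their product. The first has 5 states tracking the count of `a`s, saturating at 4; the second has 3 states tracking how much of the suffix `cb` has currently been matched. A product state is a pair (one from each), accepting exactly when both do. After merging equivalent states the machine shrinks.
With 7 states:
        a   b   c  
>  S0   S1  S0  S0 
   S1   S2  S1  S1 
   S2   S3  S2  S2 
   S3   S4  S3  S5 
   S4   S4  S4  S4 
   S5   S4  S6  S5 
 * S6   S4  S3  S5 
(> = start, * = accepting)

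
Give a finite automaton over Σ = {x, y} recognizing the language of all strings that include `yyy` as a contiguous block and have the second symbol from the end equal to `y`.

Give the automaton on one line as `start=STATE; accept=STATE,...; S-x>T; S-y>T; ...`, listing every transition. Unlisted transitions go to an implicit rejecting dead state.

Build one automaton per condition and run them in lockstep. The first has 4 states tracking whether and how much of `yyy` has been seen; the second has 7 states tracking the last 2 symbols read. A product state is a pair (one from each), accepting exactly when both do.
11 states suffice.
          x    y  
>  S0     S1   S2 
   S1     S3   S4 
   S2     S5   S6 
   S3     S3   S4 
   S4     S5   S6 
   S5     S3   S4 
   S6     S5   S7 
 * S7     S8   S7 
 * S8     S9  S10 
   S9     S9  S10 
   S10    S8   S7 
(> = start, * = accepting)

start=S0; accept=S7,S8; S0-x>S1; S0-y>S2; S1-x>S3; S1-y>S4; S2-x>S5; S2-y>S6; S3-x>S3; S3-y>S4; S4-x>S5; S4-y>S6; S5-x>S3; S5-y>S4; S6-x>S5; S6-y>S7; S7-x>S8; S7-y>S7; S8-x>S9; S8-y>S10; S9-x>S9; S9-y>S10; S10-x>S8; S10-y>S7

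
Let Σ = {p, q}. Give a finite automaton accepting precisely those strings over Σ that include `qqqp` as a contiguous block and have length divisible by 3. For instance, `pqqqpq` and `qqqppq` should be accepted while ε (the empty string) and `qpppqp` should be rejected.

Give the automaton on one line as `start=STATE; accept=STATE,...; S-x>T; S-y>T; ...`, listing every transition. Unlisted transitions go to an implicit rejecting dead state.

start=s0; accept=s14; s0-p>s1; s0-q>s2; s1-p>s3; s1-q>s4; s2-p>s3; s2-q>s5; s3-p>s0; s3-q>s6; s4-p>s0; s4-q>s7; s5-p>s0; s5-q>s8; s6-p>s1; s6-q>s9; s7-p>s1; s7-q>s10; s8-p>s11; s8-q>s10; s9-p>s3; s9-q>s12; s10-p>s13; s10-q>s12; s11-p>s13; s11-q>s13; s12-p>s14; s12-q>s8; s13-p>s14; s13-q>s14; s14-p>s11; s14-q>s11

Handle the two conditions separately and then intersect. One (5 states) tracks whether and how much of `qqqp` has been seen; the other (3 states) tracks the input length modulo 3. Each combined state is a pair, one component from each; accept when both components accept.
          p    q  
>  s0     s1   s2 
   s1     s3   s4 
   s2     s3   s5 
   s3     s0   s6 
   s4     s0   s7 
   s5     s0   s8 
   s6     s1   s9 
   s7     s1  s10 
   s8    s11  s10 
   s9     s3  s12 
   s10   s13  s12 
   s11   s13  s13 
   s12   s14   s8 
   s13   s14  s14 
 * s14   s11  s11 
(> = start, * = accepting)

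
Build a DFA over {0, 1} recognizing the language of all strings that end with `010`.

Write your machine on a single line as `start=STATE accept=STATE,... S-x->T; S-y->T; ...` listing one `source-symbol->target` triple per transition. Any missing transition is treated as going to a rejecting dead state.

start=s0; accept=s3; s0-0->s1; s0-1->s0; s1-0->s1; s1-1->s2; s2-0->s3; s2-1->s0; s3-0->s1; s3-1->s2

Let each state record the length of the longest suffix of the input read so far that is also a prefix of `010`. s1 means the last symbol is `0`; s2 means the last 2 symbols are `01`; s3 means the last 3 symbols are `010`. Accept only at s3, where the string currently ends in `010`.
A 4-state machine:
        0   1  
>  s0   s1  s0 
   s1   s1  s2 
   s2   s3  s0 
 * s3   s1  s2 
(> = start, * = accepting)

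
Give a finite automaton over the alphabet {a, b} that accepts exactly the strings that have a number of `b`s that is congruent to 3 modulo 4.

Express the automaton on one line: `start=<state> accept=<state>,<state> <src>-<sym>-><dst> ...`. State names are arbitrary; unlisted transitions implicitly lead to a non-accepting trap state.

start=q0 accept=q3 q0-a->q0 q0-b->q1 q1-a->q1 q1-b->q2 q2-a->q2 q2-b->q3 q3-a->q3 q3-b->q0

The only thing that matters is how many `b`s have appeared, reduced mod 4. Use one state per residue: q0 for 0, …, q3 for 3. Reading `b` moves to the next residue; anything else stays put. q3 is accepting.
        a   b  
>  q0   q0  q1 
   q1   q1  q2 
   q2   q2  q3 
 * q3   q3  q0 
(> = start, * = accepting)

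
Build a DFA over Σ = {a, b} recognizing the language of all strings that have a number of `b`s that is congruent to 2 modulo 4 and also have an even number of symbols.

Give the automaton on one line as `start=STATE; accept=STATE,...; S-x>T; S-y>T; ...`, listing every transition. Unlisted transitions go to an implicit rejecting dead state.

Build one automaton per condition and run them in lockstep. The first has 4 states tracking the count of `b`s modulo 4; the second has 2 states tracking the input length modulo 2. A product state is a pair (one from each), accepting exactly when both do.
        a   b  
>  q0   q1  q2 
   q1   q0  q3 
   q2   q3  q4 
   q3   q2  q5 
 * q4   q5  q6 
   q5   q4  q7 
   q6   q7  q0 
   q7   q6  q1 
(> = start, * = accepting)

start=q0; accept=q4; q0-a>q1; q0-b>q2; q1-a>q0; q1-b>q3; q2-a>q3; q2-b>q4; q3-a>q2; q3-b>q5; q4-a>q5; q4-b>q6; q5-a>q4; q5-b>q7; q6-a>q7; q6-b>q0; q7-a>q6; q7-b>q1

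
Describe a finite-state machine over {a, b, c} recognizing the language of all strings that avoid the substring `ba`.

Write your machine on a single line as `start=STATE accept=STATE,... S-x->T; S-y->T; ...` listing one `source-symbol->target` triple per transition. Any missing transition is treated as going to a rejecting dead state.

start=S0; accept=S0,S1; S0-a->S0; S0-b->S1; S0-c->S0; S1-a->S2; S1-b->S1; S1-c->S0; S2-a->S2; S2-b->S2; S2-c->S2

This is the complement of 'contains `ba`'. Use the same substring-matching states — S0 through S2 holding how much of `ba` has just been matched — but flip the accepting set: everything except the trap S2 accepts.
3 states suffice.
        a   b   c  
>* S0   S0  S1  S0 
 * S1   S2  S1  S0 
   S2   S2  S2  S2 
(> = start, * = accepting)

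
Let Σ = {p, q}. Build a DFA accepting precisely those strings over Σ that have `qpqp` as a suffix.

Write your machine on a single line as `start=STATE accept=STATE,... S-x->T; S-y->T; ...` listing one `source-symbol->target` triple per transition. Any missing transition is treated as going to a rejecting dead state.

Remember how much of `qpqp` the current input suffix matches. State s0 means no match yet; s1 means the last symbol is `q`; s2 means the last 2 symbols are `qp`; s3 means the last 3 symbols are `qpq`; s4 means the last 4 symbols are `qpqp`. Only s4 accepts. On a mismatch, fall back to the longest proper suffix that is still a prefix of `qpqp`.
A 5-state machine:
        p   q  
>  s0   s0  s1 
   s1   s2  s1 
   s2   s0  s3 
   s3   s4  s1 
 * s4   s0  s3 
(> = start, * = accepting)

start=s0; accept=s4; s0-p->s0; s0-q->s1; s1-p->s2; s1-q->s1; s2-p->s0; s2-q->s3; s3-p->s4; s3-q->s1; s4-p->s0; s4-q->s3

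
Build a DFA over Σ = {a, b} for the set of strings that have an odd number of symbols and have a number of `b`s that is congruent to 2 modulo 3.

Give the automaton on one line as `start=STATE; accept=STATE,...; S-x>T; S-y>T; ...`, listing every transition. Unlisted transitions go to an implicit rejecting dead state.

start=S0; accept=S5; S0-a>S1; S0-b>S2; S1-a>S0; S1-b>S3; S2-a>S3; S2-b>S4; S3-a>S2; S3-b>S5; S4-a>S5; S4-b>S1; S5-a>S4; S5-b>S0

Handle the two conditions separately and then intersect. The first has 2 states tracking the input length modulo 2; the second has 3 states tracking the count of `b`s modulo 3. A product state is a pair (one from each), accepting exactly when both do.
6 states suffice.
        a   b  
>  S0   S1  S2 
   S1   S0  S3 
   S2   S3  S4 
   S3   S2  S5 
   S4   S5  S1 
 * S5   S4  S0 
(> = start, * = accepting)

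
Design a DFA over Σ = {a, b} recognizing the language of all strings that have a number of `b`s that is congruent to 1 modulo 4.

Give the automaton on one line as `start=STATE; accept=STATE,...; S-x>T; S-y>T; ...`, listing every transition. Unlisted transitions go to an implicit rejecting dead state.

start=s0; accept=s1; s0-a>s0; s0-b>s1; s1-a>s1; s1-b>s2; s2-a>s2; s2-b>s3; s3-a>s3; s3-b>s0

The only thing that matters is how many `b`s have appeared, reduced mod 4. Use one state per residue: s0 for 0, …, s3 for 3. Reading `b` moves to the next residue; anything else stays put. s1 is accepting.
A 4-state machine:
        a   b  
>  s0   s0  s1 
 * s1   s1  s2 
   s2   s2  s3 
   s3   s3  s0 
(> = start, * = accepting)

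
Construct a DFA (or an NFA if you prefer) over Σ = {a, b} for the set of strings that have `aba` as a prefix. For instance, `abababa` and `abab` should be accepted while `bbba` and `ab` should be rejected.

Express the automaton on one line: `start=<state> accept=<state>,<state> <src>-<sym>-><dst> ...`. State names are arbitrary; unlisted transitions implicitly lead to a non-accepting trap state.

start=q0 accept=q3 q0-a->q1 q0-b->q4 q1-a->q4 q1-b->q2 q2-a->q3 q2-b->q4 q3-a->q3 q3-b->q3 q4-a->q4 q4-b->q4

Walk along `aba` while the input agrees: from q0 take `a` to q1, and so on. Any deviation drops to the rejecting sink q4. Once q3 is reached the prefix is confirmed and every continuation is accepted.
        a   b  
>  q0   q1  q4 
   q1   q4  q2 
   q2   q3  q4 
 * q3   q3  q3 
   q4   q4  q4 
(> = start, * = accepting)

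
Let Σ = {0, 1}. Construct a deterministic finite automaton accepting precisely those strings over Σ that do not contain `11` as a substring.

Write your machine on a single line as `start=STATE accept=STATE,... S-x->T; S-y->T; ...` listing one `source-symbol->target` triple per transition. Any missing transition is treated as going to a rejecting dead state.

Track partial matches of the forbidden pattern `11`. State s2 is a dead state reached once `11` has occurred; every other state accepts. s0 means no part of `11` is currently matched.
With 3 states:
        0   1  
>* s0   s0  s1 
 * s1   s0  s2 
   s2   s2  s2 
(> = start, * = accepting)

start=s0; accept=s0,s1; s0-0->s0; s0-1->s1; s1-0->s0; s1-1->s2; s2-0->s2; s2-1->s2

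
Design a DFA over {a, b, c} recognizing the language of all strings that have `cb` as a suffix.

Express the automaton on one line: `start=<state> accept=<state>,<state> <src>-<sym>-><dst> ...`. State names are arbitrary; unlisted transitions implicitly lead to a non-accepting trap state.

Let each state record the length of the longest suffix of the input read so far that is also a prefix of `cb`. S1 means the last symbol is `c`; S2 means the last 2 symbols are `cb`. Accept only at S2, where the string currently ends in `cb`.
        a   b   c  
>  S0   S0  S0  S1 
   S1   S0  S2  S1 
 * S2   S0  S0  S1 
(> = start, * = accepting)

start=S0 accept=S2 S0-a->S0 S0-b->S0 S0-c->S1 S1-a->S0 S1-b->S2 S1-c->S1 S2-a->S0 S2-b->S0 S2-c->S1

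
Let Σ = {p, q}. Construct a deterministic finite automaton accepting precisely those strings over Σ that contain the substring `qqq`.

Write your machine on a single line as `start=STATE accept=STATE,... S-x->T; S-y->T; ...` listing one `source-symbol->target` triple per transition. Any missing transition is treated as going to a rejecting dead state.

States S0..S2 record the length of the longest prefix of `qqq` that matches the current input suffix. Reaching S3 means `qqq` has been seen, and we stay there forever. Accept from S3.
With 4 states:
        p   q  
>  S0   S0  S1 
   S1   S0  S2 
   S2   S0  S3 
 * S3   S3  S3 
(> = start, * = accepting)

start=S0; accept=S3; S0-p->S0; S0-q->S1; S1-p->S0; S1-q->S2; S2-p->S0; S2-q->S3; S3-p->S3; S3-q->S3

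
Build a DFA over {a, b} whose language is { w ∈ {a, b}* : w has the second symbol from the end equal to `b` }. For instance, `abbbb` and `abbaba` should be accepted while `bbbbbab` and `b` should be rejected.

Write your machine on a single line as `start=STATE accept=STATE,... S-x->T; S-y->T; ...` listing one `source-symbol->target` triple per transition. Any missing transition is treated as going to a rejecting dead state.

start=q0; accept=q5,q6; q0-a->q1; q0-b->q2; q1-a->q3; q1-b->q4; q2-a->q5; q2-b->q6; q3-a->q3; q3-b->q4; q4-a->q5; q4-b->q6; q5-a->q3; q5-b->q4; q6-a->q5; q6-b->q6

A DFA must remember the last 2 symbols (since which symbol is second-to-last isn't known until the input ends). Use one state per possible window of the last ≤2 symbols; accept from those whose window starts with `b`.
        a   b  
>  q0   q1  q2 
   q1   q3  q4 
   q2   q5  q6 
   q3   q3  q4 
   q4   q5  q6 
 * q5   q3  q4 
 * q6   q5  q6 
(> = start, * = accepting)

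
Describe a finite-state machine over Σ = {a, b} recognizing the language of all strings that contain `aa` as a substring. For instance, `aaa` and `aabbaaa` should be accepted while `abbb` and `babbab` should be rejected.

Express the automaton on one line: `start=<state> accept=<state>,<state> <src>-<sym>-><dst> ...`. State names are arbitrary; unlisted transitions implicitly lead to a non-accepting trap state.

States q0..q1 record the length of the longest prefix of `aa` that matches the current input suffix. Reaching q2 means `aa` has been seen, and we stay there forever. Accept from q2.
        a   b  
>  q0   q1  q0 
   q1   q2  q0 
 * q2   q2  q2 
(> = start, * = accepting)

start=q0 accept=q2 q0-a->q1 q0-b->q0 q1-a->q2 q1-b->q0 q2-a->q2 q2-b->q2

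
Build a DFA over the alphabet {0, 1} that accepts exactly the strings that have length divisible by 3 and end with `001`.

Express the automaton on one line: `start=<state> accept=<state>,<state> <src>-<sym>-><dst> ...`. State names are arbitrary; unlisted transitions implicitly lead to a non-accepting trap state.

start=S0 accept=S5 S0-0->S1 S0-1->S2 S1-0->S3 S1-1->S4 S2-0->S4 S2-1->S4 S3-0->S0 S3-1->S5 S4-0->S0 S4-1->S0 S5-0->S1 S5-1->S2

Run two small machines in parallel and take their product. One (3 states) tracks the input length modulo 3; the other (4 states) tracks how much of the suffix `001` has currently been matched. Each combined state is a pair, one component from each; accept when both components accept. Minimizing collapses redundant product states.
A 6-state machine:
        0   1  
>  S0   S1  S2 
   S1   S3  S4 
   S2   S4  S4 
   S3   S0  S5 
   S4   S0  S0 
 * S5   S1  S2 
(> = start, * = accepting)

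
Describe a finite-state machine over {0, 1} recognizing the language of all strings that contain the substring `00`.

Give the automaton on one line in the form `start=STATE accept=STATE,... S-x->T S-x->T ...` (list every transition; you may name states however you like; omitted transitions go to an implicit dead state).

Track how much of `00` has been matched so far: state S0 is no progress, S2 is the absorbing accept state reached once `00` has occurred. Intermediate states record partial matches; on a mismatch, fall back to the longest reusable overlap.
3 states suffice.
        0   1  
>  S0   S1  S0 
   S1   S2  S0 
 * S2   S2  S2 
(> = start, * = accepting)

start=S0 accept=S2 S0-0->S1 S0-1->S0 S1-0->S2 S1-1->S0 S2-0->S2 S2-1->S2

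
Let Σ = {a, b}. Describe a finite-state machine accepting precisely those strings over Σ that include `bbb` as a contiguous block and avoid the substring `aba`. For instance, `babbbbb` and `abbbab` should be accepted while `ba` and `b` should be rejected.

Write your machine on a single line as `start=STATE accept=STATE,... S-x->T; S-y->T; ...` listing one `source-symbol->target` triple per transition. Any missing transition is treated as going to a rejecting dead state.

Build one automaton per condition and run them in lockstep. The first has 4 states tracking whether and how much of `bbb` has been seen; the second has 4 states tracking partial matches of the forbidden pattern `aba`. A product state is a pair (one from each), accepting exactly when both do. After merging equivalent states the machine shrinks.
        a   b  
>  q0   q1  q2 
   q1   q1  q3 
   q2   q1  q4 
   q3   q5  q4 
   q4   q1  q6 
   q5   q5  q5 
 * q6   q7  q6 
 * q7   q7  q8 
 * q8   q5  q6 
(> = start, * = accepting)

start=q0; accept=q6,q7,q8; q0-a->q1; q0-b->q2; q1-a->q1; q1-b->q3; q2-a->q1; q2-b->q4; q3-a->q5; q3-b->q4; q4-a->q1; q4-b->q6; q5-a->q5; q5-b->q5; q6-a->q7; q6-b->q6; q7-a->q7; q7-b->q8; q8-a->q5; q8-b->q6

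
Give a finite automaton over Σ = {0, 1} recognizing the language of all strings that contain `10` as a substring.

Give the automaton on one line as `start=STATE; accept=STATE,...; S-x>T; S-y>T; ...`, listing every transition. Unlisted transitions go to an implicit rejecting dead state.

start=q0; accept=q2; q0-0>q0; q0-1>q1; q1-0>q2; q1-1>q1; q2-0>q2; q2-1>q2

States q0..q1 record the length of the longest prefix of `10` that matches the current input suffix. Reaching q2 means `10` has been seen, and we stay there forever. Accept from q2.
        0   1  
>  q0   q0  q1 
   q1   q2  q1 
 * q2   q2  q2 
(> = start, * = accepting)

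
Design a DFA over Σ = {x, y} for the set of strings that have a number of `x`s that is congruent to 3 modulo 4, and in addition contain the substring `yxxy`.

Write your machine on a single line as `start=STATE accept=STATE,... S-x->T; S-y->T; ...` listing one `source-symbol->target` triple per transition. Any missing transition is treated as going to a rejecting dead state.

Build one automaton per condition and run them in lockstep. The first has 4 states tracking the count of `x`s modulo 4; the second has 5 states tracking whether and how much of `yxxy` has been seen. A product state is a pair (one from each), accepting exactly when both do.
       x  y 
>  A   B  C 
   B   D  E 
   C   F  C 
   D   G  H 
   E   I  E 
   F   J  E 
   G   A  K 
   H   L  H 
   I   M  H 
   J   G  N 
   K   O  K 
   L   P  K 
   M   A  Q 
   N   Q  N 
   O   R  C 
   P   B  S 
 * Q   S  Q 
   R   D  T 
   S   T  S 
   T   N  T 
(> = start, * = accepting)

start=A; accept=Q; A-x->B; A-y->C; B-x->D; B-y->E; C-x->F; C-y->C; D-x->G; D-y->H; E-x->I; E-y->E; F-x->J; F-y->E; G-x->A; G-y->K; H-x->L; H-y->H; I-x->M; I-y->H; J-x->G; J-y->N; K-x->O; K-y->K; L-x->P; L-y->K; M-x->A; M-y->Q; N-x->Q; N-y->N; O-x->R; O-y->C; P-x->B; P-y->S; Q-x->S; Q-y->Q; R-x->D; R-y->T; S-x->T; S-y->S; T-x->N; T-y->T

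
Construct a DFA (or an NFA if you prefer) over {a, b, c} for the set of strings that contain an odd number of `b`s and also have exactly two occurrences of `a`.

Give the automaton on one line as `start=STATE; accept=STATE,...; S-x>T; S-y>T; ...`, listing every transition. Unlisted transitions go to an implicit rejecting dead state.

Build one automaton per condition and run them in lockstep. One (2 states) tracks the count of `b`s modulo 2; the other (4 states) tracks the count of `a`s, saturating at 3. Each combined state is a pair, one component from each; accept when both components accept. After merging equivalent states the machine shrinks.
With 7 states:
        a   b   c  
>  S0   S1  S2  S0 
   S1   S3  S4  S1 
   S2   S4  S0  S2 
   S3   S5  S6  S3 
   S4   S6  S1  S4 
   S5   S5  S5  S5 
 * S6   S5  S3  S6 
(> = start, * = accepting)

start=S0; accept=S6; S0-a>S1; S0-b>S2; S0-c>S0; S1-a>S3; S1-b>S4; S1-c>S1; S2-a>S4; S2-b>S0; S2-c>S2; S3-a>S5; S3-b>S6; S3-c>S3; S4-a>S6; S4-b>S1; S4-c>S4; S5-a>S5; S5-b>S5; S5-c>S5; S6-a>S5; S6-b>S3; S6-c>S6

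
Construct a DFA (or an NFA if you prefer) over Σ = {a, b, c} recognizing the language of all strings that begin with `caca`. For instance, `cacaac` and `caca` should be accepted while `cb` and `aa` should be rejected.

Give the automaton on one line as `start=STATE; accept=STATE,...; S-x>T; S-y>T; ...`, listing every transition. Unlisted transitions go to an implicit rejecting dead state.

start=q0; accept=q4; q0-a>q5; q0-b>q5; q0-c>q1; q1-a>q2; q1-b>q5; q1-c>q5; q2-a>q5; q2-b>q5; q2-c>q3; q3-a>q4; q3-b>q5; q3-c>q5; q4-a>q4; q4-b>q4; q4-c>q4; q5-a>q5; q5-b>q5; q5-c>q5

Check the first 4 symbols one by one: q0 through q3 record how many have matched `caca` so far; any wrong symbol goes to the dead state q5. After all 4 match we enter the accepting sink q4.
6 states suffice.
        a   b   c  
>  q0   q5  q5  q1 
   q1   q2  q5  q5 
   q2   q5  q5  q3 
   q3   q4  q5  q5 
 * q4   q4  q4  q4 
   q5   q5  q5  q5 
(> = start, * = accepting)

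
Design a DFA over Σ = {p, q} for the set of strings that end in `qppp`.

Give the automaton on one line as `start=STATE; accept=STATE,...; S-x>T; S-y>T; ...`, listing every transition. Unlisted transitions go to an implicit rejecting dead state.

start=A; accept=E; A-p>A; A-q>B; B-p>C; B-q>B; C-p>D; C-q>B; D-p>E; D-q>B; E-p>A; E-q>B

Let each state record the length of the longest suffix of the input read so far that is also a prefix of `qppp`. B means the last symbol is `q`; C means the last 2 symbols are `qp`; D means the last 3 symbols are `qpp`; E means the last 4 symbols are `qppp`. Accept only at E, where the string currently ends in `qppp`.
       p  q 
>  A   A  B 
   B   C  B 
   C   D  B 
   D   E  B 
 * E   A  B 
(> = start, * = accepting)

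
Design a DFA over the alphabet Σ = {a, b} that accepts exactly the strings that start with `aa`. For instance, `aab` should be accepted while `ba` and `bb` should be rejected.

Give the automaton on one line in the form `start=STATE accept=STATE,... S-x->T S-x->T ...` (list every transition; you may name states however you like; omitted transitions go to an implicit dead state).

start=q0 accept=q2 q0-a->q1 q0-b->q3 q1-a->q2 q1-b->q3 q2-a->q2 q2-b->q2 q3-a->q3 q3-b->q3

Walk along `aa` while the input agrees: from q0 take `a` to q1, and so on. Any deviation drops to the rejecting sink q3. Once q2 is reached the prefix is confirmed and every continuation is accepted.
        a   b  
>  q0   q1  q3 
   q1   q2  q3 
 * q2   q2  q2 
   q3   q3  q3 
(> = start, * = accepting)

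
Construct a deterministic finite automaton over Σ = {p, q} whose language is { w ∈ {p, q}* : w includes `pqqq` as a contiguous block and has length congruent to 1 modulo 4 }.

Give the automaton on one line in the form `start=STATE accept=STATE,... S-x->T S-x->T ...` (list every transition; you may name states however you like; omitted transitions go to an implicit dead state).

start=s0 accept=s16 s0-p->s1 s0-q->s2 s1-p->s3 s1-q->s4 s2-p->s3 s2-q->s5 s3-p->s6 s3-q->s7 s4-p->s6 s4-q->s8 s5-p->s6 s5-q->s9 s6-p->s10 s6-q->s11 s7-p->s10 s7-q->s12 s8-p->s10 s8-q->s13 s9-p->s10 s9-q->s0 s10-p->s1 s10-q->s14 s11-p->s1 s11-q->s15 s12-p->s1 s12-q->s16 s13-p->s16 s13-q->s16 s14-p->s3 s14-q->s17 s15-p->s3 s15-q->s18 s16-p->s18 s16-q->s18 s17-p->s6 s17-q->s19 s18-p->s19 s18-q->s19 s19-p->s13 s19-q->s13

Run two small machines in parallel and take their product. The first has 5 states tracking whether and how much of `pqqq` has been seen; the second has 4 states tracking the input length modulo 4. A product state is a pair (one from each), accepting exactly when both do.
A 20-state machine:
          p    q  
>  s0     s1   s2 
   s1     s3   s4 
   s2     s3   s5 
   s3     s6   s7 
   s4     s6   s8 
   s5     s6   s9 
   s6    s10  s11 
   s7    s10  s12 
   s8    s10  s13 
   s9    s10   s0 
   s10    s1  s14 
   s11    s1  s15 
   s12    s1  s16 
   s13   s16  s16 
   s14    s3  s17 
   s15    s3  s18 
 * s16   s18  s18 
   s17    s6  s19 
   s18   s19  s19 
   s19   s13  s13 
(> = start, * = accepting)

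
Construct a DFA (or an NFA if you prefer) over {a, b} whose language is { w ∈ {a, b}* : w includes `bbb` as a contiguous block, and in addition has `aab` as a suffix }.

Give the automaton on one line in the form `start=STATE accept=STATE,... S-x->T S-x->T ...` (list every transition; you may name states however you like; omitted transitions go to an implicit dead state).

start=q0 accept=q6 q0-a->q0 q0-b->q1 q1-a->q0 q1-b->q2 q2-a->q0 q2-b->q3 q3-a->q4 q3-b->q3 q4-a->q5 q4-b->q3 q5-a->q5 q5-b->q6 q6-a->q4 q6-b->q3

Run two small machines in parallel and take their product. The first has 4 states tracking whether and how much of `bbb` has been seen; the second has 4 states tracking how much of the suffix `aab` has currently been matched. A product state is a pair (one from each), accepting exactly when both do. After merging equivalent states the machine shrinks.
A 7-state machine:
        a   b  
>  q0   q0  q1 
   q1   q0  q2 
   q2   q0  q3 
   q3   q4  q3 
   q4   q5  q3 
   q5   q5  q6 
 * q6   q4  q3 
(> = start, * = accepting)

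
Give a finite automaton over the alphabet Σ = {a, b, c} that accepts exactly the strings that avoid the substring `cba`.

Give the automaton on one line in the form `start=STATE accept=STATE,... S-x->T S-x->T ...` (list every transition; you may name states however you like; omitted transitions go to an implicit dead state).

start=S0 accept=S0,S1,S2 S0-a->S0 S0-b->S0 S0-c->S1 S1-a->S0 S1-b->S2 S1-c->S1 S2-a->S3 S2-b->S0 S2-c->S1 S3-a->S3 S3-b->S3 S3-c->S3

This is the complement of 'contains `cba`'. Use the same substring-matching states — S0 through S3 holding how much of `cba` has just been matched — but flip the accepting set: everything except the trap S3 accepts.
With 4 states:
        a   b   c  
>* S0   S0  S0  S1 
 * S1   S0  S2  S1 
 * S2   S3  S0  S1 
   S3   S3  S3  S3 
(> = start, * = accepting)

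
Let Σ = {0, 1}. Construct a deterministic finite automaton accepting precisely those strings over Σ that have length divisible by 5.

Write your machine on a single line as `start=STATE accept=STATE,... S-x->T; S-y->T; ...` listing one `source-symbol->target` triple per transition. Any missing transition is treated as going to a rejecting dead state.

Only the length mod 5 matters, so use a 5-cycle: from any state, every input symbol moves to the next state, wrapping S4 back to S0. Mark S0 accepting.
A 5-state machine:
        0   1  
>* S0   S1  S1 
   S1   S2  S2 
   S2   S3  S3 
   S3   S4  S4 
   S4   S0  S0 
(> = start, * = accepting)

start=S0; accept=S0; S0-0->S1; S0-1->S1; S1-0->S2; S1-1->S2; S2-0->S3; S2-1->S3; S3-0->S4; S3-1->S4; S4-0->S0; S4-1->S0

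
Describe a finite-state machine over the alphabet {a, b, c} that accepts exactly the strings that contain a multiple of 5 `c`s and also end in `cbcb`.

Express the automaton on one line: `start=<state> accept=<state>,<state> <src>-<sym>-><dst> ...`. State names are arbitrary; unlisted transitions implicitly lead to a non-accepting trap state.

Run two small machines in parallel and take their product. One (5 states) tracks the count of `c`s modulo 5; the other (5 states) tracks how much of the suffix `cbcb` has currently been matched. Each combined state is a pair, one component from each; accept when both components accept. Equivalent product states are then merged.
9 states suffice.
        a   b   c  
>  q0   q0  q0  q1 
   q1   q1  q1  q2 
   q2   q2  q2  q3 
   q3   q3  q3  q4 
   q4   q5  q6  q0 
   q5   q5  q5  q0 
   q6   q5  q5  q7 
   q7   q0  q8  q1 
 * q8   q0  q0  q1 
(> = start, * = accepting)

start=q0 accept=q8 q0-a->q0 q0-b->q0 q0-c->q1 q1-a->q1 q1-b->q1 q1-c->q2 q2-a->q2 q2-b->q2 q2-c->q3 q3-a->q3 q3-b->q3 q3-c->q4 q4-a->q5 q4-b->q6 q4-c->q0 q5-a->q5 q5-b->q5 q5-c->q0 q6-a->q5 q6-b->q5 q6-c->q7 q7-a->q0 q7-b->q8 q7-c->q1 q8-a->q0 q8-b->q0 q8-c->q1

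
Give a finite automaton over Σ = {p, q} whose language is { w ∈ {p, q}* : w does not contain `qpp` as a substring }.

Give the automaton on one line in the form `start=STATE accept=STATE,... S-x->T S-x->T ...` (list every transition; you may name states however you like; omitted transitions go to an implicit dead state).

Track partial matches of the forbidden pattern `qpp`. State s3 is a dead state reached once `qpp` has occurred; every other state accepts. s0 means no part of `qpp` is currently matched.
        p   q  
>* s0   s0  s1 
 * s1   s2  s1 
 * s2   s3  s1 
   s3   s3  s3 
(> = start, * = accepting)

start=s0 accept=s0,s1,s2 s0-p->s0 s0-q->s1 s1-p->s2 s1-q->s1 s2-p->s3 s2-q->s1 s3-p->s3 s3-q->s3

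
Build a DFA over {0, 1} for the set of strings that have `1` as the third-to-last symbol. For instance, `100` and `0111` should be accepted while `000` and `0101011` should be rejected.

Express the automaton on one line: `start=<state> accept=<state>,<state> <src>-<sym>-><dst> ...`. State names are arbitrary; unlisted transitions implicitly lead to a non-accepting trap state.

start=s0 accept=s11,s12,s13,s14 s0-0->s1 s0-1->s2 s1-0->s3 s1-1->s4 s2-0->s5 s2-1->s6 s3-0->s7 s3-1->s8 s4-0->s9 s4-1->s10 s5-0->s11 s5-1->s12 s6-0->s13 s6-1->s14 s7-0->s7 s7-1->s8 s8-0->s9 s8-1->s10 s9-0->s11 s9-1->s12 s10-0->s13 s10-1->s14 s11-0->s7 s11-1->s8 s12-0->s9 s12-1->s10 s13-0->s11 s13-1->s12 s14-0->s13 s14-1->s14

Because acceptance depends on a position counted from the end, the machine has to buffer the most recent 3 symbols. Make each state the string of the last up-to-3 symbols read; on input `x` shift the window left and append `x`. Accept when the buffered window has length 3 and begins with `1`.
15 states suffice.
          0    1  
>  s0     s1   s2 
   s1     s3   s4 
   s2     s5   s6 
   s3     s7   s8 
   s4     s9  s10 
   s5    s11  s12 
   s6    s13  s14 
   s7     s7   s8 
   s8     s9  s10 
   s9    s11  s12 
   s10   s13  s14 
 * s11    s7   s8 
 * s12    s9  s10 
 * s13   s11  s12 
 * s14   s13  s14 
(> = start, * = accepting)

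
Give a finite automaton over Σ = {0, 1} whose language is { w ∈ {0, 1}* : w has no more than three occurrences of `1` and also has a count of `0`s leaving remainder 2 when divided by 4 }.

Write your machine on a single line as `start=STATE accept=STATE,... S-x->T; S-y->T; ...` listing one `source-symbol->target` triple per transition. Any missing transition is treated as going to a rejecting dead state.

Handle the two conditions separately and then intersect. The first has 5 states tracking the count of `1`s, saturating at 4; the second has 4 states tracking the count of `0`s modulo 4. A product state is a pair (one from each), accepting exactly when both do.
With 20 states:
          0    1  
>  S0     S1   S2 
   S1     S3   S4 
   S2     S4   S5 
 * S3     S6   S7 
   S4     S7   S8 
   S5     S8   S9 
   S6     S0  S10 
 * S7    S10  S11 
   S8    S11  S12 
   S9    S12  S13 
   S10    S2  S14 
 * S11   S14  S15 
   S12   S15  S16 
   S13   S16  S13 
   S14    S5  S17 
 * S15   S17  S18 
   S16   S18  S16 
   S17    S9  S19 
   S18   S19  S18 
   S19   S13  S19 
(> = start, * = accepting)

start=S0; accept=S3,S7,S11,S15; S0-0->S1; S0-1->S2; S1-0->S3; S1-1->S4; S2-0->S4; S2-1->S5; S3-0->S6; S3-1->S7; S4-0->S7; S4-1->S8; S5-0->S8; S5-1->S9; S6-0->S0; S6-1->S10; S7-0->S10; S7-1->S11; S8-0->S11; S8-1->S12; S9-0->S12; S9-1->S13; S10-0->S2; S10-1->S14; S11-0->S14; S11-1->S15; S12-0->S15; S12-1->S16; S13-0->S16; S13-1->S13; S14-0->S5; S14-1->S17; S15-0->S17; S15-1->S18; S16-0->S18; S16-1->S16; S17-0->S9; S17-1->S19; S18-0->S19; S18-1->S18; S19-0->S13; S19-1->S19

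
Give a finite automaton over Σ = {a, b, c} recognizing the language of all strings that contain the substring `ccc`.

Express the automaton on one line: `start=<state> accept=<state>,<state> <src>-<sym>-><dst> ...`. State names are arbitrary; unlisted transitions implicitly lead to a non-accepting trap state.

start=q0 accept=q3 q0-a->q0 q0-b->q0 q0-c->q1 q1-a->q0 q1-b->q0 q1-c->q2 q2-a->q0 q2-b->q0 q2-c->q3 q3-a->q3 q3-b->q3 q3-c->q3

States q0..q2 record the length of the longest prefix of `ccc` that matches the current input suffix. Reaching q3 means `ccc` has been seen, and we stay there forever. Accept from q3.
A 4-state machine:
        a   b   c  
>  q0   q0  q0  q1 
   q1   q0  q0  q2 
   q2   q0  q0  q3 
 * q3   q3  q3  q3 
(> = start, * = accepting)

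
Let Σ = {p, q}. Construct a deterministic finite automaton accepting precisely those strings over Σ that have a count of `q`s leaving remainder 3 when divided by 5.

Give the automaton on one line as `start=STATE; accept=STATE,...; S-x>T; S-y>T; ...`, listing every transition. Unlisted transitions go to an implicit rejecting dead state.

The only thing that matters is how many `q`s have appeared, reduced mod 5. Use one state per residue: S0 for 0, …, S4 for 4. Reading `q` moves to the next residue; anything else stays put. S3 is accepting.
5 states suffice.
        p   q  
>  S0   S0  S1 
   S1   S1  S2 
   S2   S2  S3 
 * S3   S3  S4 
   S4   S4  S0 
(> = start, * = accepting)

start=S0; accept=S3; S0-p>S0; S0-q>S1; S1-p>S1; S1-q>S2; S2-p>S2; S2-q>S3; S3-p>S3; S3-q>S4; S4-p>S4; S4-q>S0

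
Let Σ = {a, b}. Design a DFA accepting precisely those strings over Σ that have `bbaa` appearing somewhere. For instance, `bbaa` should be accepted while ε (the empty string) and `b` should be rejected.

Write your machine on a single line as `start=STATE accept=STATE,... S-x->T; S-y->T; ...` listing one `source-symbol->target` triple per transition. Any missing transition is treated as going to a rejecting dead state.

start=q0; accept=q4; q0-a->q0; q0-b->q1; q1-a->q0; q1-b->q2; q2-a->q3; q2-b->q2; q3-a->q4; q3-b->q1; q4-a->q4; q4-b->q4

Track how much of `bbaa` has been matched so far: state q0 is no progress, q4 is the absorbing accept state reached once `bbaa` has occurred. Intermediate states record partial matches; on a mismatch, fall back to the longest reusable overlap.
5 states suffice.
        a   b  
>  q0   q0  q1 
   q1   q0  q2 
   q2   q3  q2 
   q3   q4  q1 
 * q4   q4  q4 
(> = start, * = accepting)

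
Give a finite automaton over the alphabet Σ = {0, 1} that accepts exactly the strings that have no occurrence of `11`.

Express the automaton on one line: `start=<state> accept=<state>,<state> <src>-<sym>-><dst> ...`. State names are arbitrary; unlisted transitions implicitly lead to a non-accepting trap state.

start=S0 accept=S0,S1 S0-0->S0 S0-1->S1 S1-0->S0 S1-1->S2 S2-0->S2 S2-1->S2

Track partial matches of the forbidden pattern `11`. State S2 is a dead state reached once `11` has occurred; every other state accepts. S0 means no part of `11` is currently matched.
3 states suffice.
        0   1  
>* S0   S0  S1 
 * S1   S0  S2 
   S2   S2  S2 
(> = start, * = accepting)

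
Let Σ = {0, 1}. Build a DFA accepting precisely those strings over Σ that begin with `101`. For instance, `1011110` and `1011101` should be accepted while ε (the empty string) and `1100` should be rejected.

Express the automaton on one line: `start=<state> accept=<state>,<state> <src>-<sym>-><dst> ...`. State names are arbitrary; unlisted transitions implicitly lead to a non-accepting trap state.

start=q0 accept=q3 q0-0->q4 q0-1->q1 q1-0->q2 q1-1->q4 q2-0->q4 q2-1->q3 q3-0->q3 q3-1->q3 q4-0->q4 q4-1->q4

Check the first 3 symbols one by one: q0 through q2 record how many have matched `101` so far; any wrong symbol goes to the dead state q4. After all 3 match we enter the accepting sink q3.
With 5 states:
        0   1  
>  q0   q4  q1 
   q1   q2  q4 
   q2   q4  q3 
 * q3   q3  q3 
   q4   q4  q4 
(> = start, * = accepting)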